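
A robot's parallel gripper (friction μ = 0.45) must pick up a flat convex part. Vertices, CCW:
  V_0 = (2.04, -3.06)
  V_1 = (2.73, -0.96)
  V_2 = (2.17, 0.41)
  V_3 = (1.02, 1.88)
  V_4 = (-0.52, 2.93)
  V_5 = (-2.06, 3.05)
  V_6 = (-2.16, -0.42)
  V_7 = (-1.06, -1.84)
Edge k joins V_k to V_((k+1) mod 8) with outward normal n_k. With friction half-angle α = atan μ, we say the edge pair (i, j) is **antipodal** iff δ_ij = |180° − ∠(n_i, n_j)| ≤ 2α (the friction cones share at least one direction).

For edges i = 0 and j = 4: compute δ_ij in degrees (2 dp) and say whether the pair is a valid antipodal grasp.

δ = 76.27°, invalid

α = atan 0.45 = 24.23°;  2α = 48.46°
edge 0: e_0 = (+0.69, +2.10);  n_0 = (+0.9500, -0.3122)
edge 4: e_4 = (-1.54, +0.12);  n_4 = (+0.0777, +0.9970)
∠(n_0, n_4) = 103.73°
δ = |180° − 103.73°| = 76.27°
76.27° > 2α = 48.46°  →  invalid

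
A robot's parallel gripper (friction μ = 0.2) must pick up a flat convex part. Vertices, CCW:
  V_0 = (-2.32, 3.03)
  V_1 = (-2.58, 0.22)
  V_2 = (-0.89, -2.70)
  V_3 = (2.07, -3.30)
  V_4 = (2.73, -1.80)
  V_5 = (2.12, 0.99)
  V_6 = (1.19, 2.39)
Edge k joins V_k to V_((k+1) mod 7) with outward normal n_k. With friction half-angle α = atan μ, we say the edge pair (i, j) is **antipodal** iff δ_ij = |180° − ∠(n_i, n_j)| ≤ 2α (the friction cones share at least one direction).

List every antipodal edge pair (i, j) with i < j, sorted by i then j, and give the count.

count = 5; pairs: (0,3), (0,4), (1,4), (1,5), (2,6)

α = atan 0.2 = 11.31°;  2α = 22.62°
n_0 = (-0.9957, +0.0921)
n_1 = (-0.8655, -0.5009)
n_2 = (-0.1987, -0.9801)
n_3 = (+0.9153, -0.4027)
n_4 = (+0.9769, +0.2136)
n_5 = (+0.8330, +0.5533)
n_6 = (+0.1794, +0.9838)
  (0,1): δ = 144.65°  ·
  (0,2): δ = 96.17°  ·
  (0,3): δ = 18.46°  ✓
  (0,4): δ = 17.62°  ✓
  (0,5): δ = 38.88°  ·
  (0,6): δ = 84.95°  ·
  (1,2): δ = 131.52°  ·
  (1,3): δ = 53.81°  ·
  (1,4): δ = 17.73°  ✓
  (1,5): δ = 3.53°  ✓
  (1,6): δ = 49.61°  ·
  (2,3): δ = 102.29°  ·
  (2,4): δ = 66.21°  ·
  (2,5): δ = 44.95°  ·
  (2,6): δ = 1.13°  ✓
  (3,4): δ = 143.92°  ·
  (3,5): δ = 122.65°  ·
  (3,6): δ = 76.58°  ·
  (4,5): δ = 158.74°  ·
  (4,6): δ = 112.67°  ·
  (5,6): δ = 133.93°  ·
antipodal pairs: 5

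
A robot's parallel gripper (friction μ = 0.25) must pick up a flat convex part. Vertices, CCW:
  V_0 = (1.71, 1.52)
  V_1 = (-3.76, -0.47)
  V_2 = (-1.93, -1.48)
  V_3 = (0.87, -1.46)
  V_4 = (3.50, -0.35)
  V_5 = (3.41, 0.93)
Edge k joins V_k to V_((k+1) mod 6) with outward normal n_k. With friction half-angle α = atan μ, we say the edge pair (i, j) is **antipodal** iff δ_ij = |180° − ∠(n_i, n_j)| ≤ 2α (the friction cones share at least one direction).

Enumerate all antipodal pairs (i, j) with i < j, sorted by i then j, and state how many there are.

count = 4; pairs: (0,2), (0,3), (1,5), (2,5)

α = atan 0.25 = 14.04°;  2α = 28.07°
n_0 = (-0.3419, +0.9397)
n_1 = (-0.4832, -0.8755)
n_2 = (+0.0071, -1.0000)
n_3 = (+0.3888, -0.9213)
n_4 = (+0.9975, +0.0701)
n_5 = (+0.3279, +0.9447)
  (0,1): δ = 48.89°  ·
  (0,2): δ = 19.58°  ✓
  (0,3): δ = 2.89°  ✓
  (0,4): δ = 74.03°  ·
  (0,5): δ = 140.87°  ·
  (1,2): δ = 150.70°  ·
  (1,3): δ = 128.22°  ·
  (1,4): δ = 57.08°  ·
  (1,5): δ = 9.76°  ✓
  (2,3): δ = 157.53°  ·
  (2,4): δ = 86.39°  ·
  (2,5): δ = 19.55°  ✓
  (3,4): δ = 108.86°  ·
  (3,5): δ = 42.02°  ·
  (4,5): δ = 113.16°  ·
antipodal pairs: 4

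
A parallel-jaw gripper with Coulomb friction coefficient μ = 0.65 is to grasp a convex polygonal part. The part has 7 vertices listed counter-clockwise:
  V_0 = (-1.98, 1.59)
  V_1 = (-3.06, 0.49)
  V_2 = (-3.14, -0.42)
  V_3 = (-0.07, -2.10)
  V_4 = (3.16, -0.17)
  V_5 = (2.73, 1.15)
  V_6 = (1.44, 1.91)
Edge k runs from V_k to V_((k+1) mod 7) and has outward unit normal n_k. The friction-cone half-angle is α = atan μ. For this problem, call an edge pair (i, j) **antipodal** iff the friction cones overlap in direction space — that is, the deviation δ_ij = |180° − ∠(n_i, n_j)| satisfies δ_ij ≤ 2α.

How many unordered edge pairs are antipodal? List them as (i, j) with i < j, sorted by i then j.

α = atan 0.65 = 33.02°;  2α = 66.05°
n_0 = (-0.7136, +0.7006)
n_1 = (-0.9962, +0.0876)
n_2 = (-0.4801, -0.8772)
n_3 = (+0.5129, -0.8584)
n_4 = (+0.9508, +0.3097)
n_5 = (+0.5076, +0.8616)
n_6 = (-0.0932, +0.9957)
  (0,1): δ = 140.55°  ·
  (0,2): δ = 74.21°  ·
  (0,3): δ = 14.67°  ✓
  (0,4): δ = 62.52°  ✓
  (0,5): δ = 103.97°  ·
  (0,6): δ = 139.82°  ·
  (1,2): δ = 113.66°  ·
  (1,3): δ = 54.12°  ✓
  (1,4): δ = 23.07°  ✓
  (1,5): δ = 64.52°  ✓
  (1,6): δ = 100.37°  ·
  (2,3): δ = 120.45°  ·
  (2,4): δ = 43.27°  ✓
  (2,5): δ = 1.82°  ✓
  (2,6): δ = 34.03°  ✓
  (3,4): δ = 102.82°  ·
  (3,5): δ = 61.36°  ✓
  (3,6): δ = 25.51°  ✓
  (4,5): δ = 138.55°  ·
  (4,6): δ = 102.70°  ·
  (5,6): δ = 144.15°  ·
antipodal pairs: 10

count = 10; pairs: (0,3), (0,4), (1,3), (1,4), (1,5), (2,4), (2,5), (2,6), (3,5), (3,6)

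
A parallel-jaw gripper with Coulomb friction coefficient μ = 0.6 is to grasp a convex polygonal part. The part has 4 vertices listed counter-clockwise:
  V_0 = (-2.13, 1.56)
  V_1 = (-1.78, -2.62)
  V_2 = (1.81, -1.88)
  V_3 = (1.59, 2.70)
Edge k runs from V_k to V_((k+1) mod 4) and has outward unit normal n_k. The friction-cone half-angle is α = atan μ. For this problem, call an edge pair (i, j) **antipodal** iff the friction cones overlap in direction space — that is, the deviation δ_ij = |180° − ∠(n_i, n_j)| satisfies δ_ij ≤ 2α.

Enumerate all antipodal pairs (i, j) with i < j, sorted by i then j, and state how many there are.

count = 2; pairs: (0,2), (1,3)

α = atan 0.6 = 30.96°;  2α = 61.93°
n_0 = (-0.9965, -0.0834)
n_1 = (+0.2019, -0.9794)
n_2 = (+0.9988, +0.0480)
n_3 = (-0.2930, +0.9561)
  (0,1): δ = 83.14°  ·
  (0,2): δ = 2.04°  ✓
  (0,3): δ = 102.25°  ·
  (1,2): δ = 98.90°  ·
  (1,3): δ = 5.39°  ✓
  (2,3): δ = 75.71°  ·
antipodal pairs: 2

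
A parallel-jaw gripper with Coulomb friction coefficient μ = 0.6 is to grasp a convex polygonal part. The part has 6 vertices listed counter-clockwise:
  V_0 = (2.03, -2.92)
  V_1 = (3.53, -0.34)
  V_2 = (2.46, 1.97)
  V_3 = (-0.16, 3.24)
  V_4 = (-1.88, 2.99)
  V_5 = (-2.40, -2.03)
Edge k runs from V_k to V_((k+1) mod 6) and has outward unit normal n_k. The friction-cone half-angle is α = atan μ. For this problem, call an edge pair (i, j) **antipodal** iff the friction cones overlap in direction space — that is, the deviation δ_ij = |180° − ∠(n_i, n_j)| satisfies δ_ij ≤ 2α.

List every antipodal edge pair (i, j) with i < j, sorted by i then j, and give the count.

count = 6; pairs: (0,3), (0,4), (1,4), (1,5), (2,5), (3,5)

α = atan 0.6 = 30.96°;  2α = 61.93°
n_0 = (+0.8645, -0.5026)
n_1 = (+0.9074, +0.4203)
n_2 = (+0.4362, +0.8999)
n_3 = (-0.1438, +0.9896)
n_4 = (-0.9947, +0.1030)
n_5 = (-0.1970, -0.9804)
  (0,1): δ = 124.97°  ·
  (0,2): δ = 85.69°  ·
  (0,3): δ = 51.56°  ✓
  (0,4): δ = 24.26°  ✓
  (0,5): δ = 108.81°  ·
  (1,2): δ = 140.71°  ·
  (1,3): δ = 106.58°  ·
  (1,4): δ = 30.77°  ✓
  (1,5): δ = 53.79°  ✓
  (2,3): δ = 145.87°  ·
  (2,4): δ = 70.05°  ·
  (2,5): δ = 14.50°  ✓
  (3,4): δ = 104.18°  ·
  (3,5): δ = 19.63°  ✓
  (4,5): δ = 95.45°  ·
antipodal pairs: 6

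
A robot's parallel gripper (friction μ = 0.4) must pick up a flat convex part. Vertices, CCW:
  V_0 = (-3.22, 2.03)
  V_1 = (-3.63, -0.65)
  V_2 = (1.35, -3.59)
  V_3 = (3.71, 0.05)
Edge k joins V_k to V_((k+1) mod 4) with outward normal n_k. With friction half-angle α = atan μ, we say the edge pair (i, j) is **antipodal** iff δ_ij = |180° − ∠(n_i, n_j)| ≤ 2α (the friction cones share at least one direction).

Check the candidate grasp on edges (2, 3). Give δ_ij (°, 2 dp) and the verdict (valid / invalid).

δ = 72.99°, invalid

α = atan 0.4 = 21.80°;  2α = 43.60°
edge 2: e_2 = (+2.36, +3.64);  n_2 = (+0.8391, -0.5440)
edge 3: e_3 = (-6.93, +1.98);  n_3 = (+0.2747, +0.9615)
∠(n_2, n_3) = 107.01°
δ = |180° − 107.01°| = 72.99°
72.99° > 2α = 43.60°  →  invalid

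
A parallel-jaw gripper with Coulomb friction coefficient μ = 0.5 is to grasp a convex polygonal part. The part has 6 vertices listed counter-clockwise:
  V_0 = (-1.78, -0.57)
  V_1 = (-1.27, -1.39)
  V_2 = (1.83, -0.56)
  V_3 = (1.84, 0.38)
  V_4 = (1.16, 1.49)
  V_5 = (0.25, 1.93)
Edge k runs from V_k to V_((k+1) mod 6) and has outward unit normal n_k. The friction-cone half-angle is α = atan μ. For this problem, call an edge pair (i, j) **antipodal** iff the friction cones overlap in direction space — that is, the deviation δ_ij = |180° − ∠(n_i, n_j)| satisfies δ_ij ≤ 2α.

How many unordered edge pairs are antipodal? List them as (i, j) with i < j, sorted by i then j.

count = 6; pairs: (0,2), (0,3), (0,4), (1,4), (1,5), (2,5)

α = atan 0.5 = 26.57°;  2α = 53.13°
n_0 = (-0.8492, -0.5281)
n_1 = (+0.2586, -0.9660)
n_2 = (+0.9999, -0.0106)
n_3 = (+0.8527, +0.5224)
n_4 = (+0.4353, +0.9003)
n_5 = (-0.7763, +0.6304)
  (0,1): δ = 106.89°  ·
  (0,2): δ = 32.49°  ✓
  (0,3): δ = 0.39°  ✓
  (0,4): δ = 32.32°  ✓
  (0,5): δ = 109.04°  ·
  (1,2): δ = 105.60°  ·
  (1,3): δ = 73.50°  ·
  (1,4): δ = 40.79°  ✓
  (1,5): δ = 35.93°  ✓
  (2,3): δ = 147.90°  ·
  (2,4): δ = 115.20°  ·
  (2,5): δ = 38.47°  ✓
  (3,4): δ = 147.30°  ·
  (3,5): δ = 70.57°  ·
  (4,5): δ = 103.27°  ·
antipodal pairs: 6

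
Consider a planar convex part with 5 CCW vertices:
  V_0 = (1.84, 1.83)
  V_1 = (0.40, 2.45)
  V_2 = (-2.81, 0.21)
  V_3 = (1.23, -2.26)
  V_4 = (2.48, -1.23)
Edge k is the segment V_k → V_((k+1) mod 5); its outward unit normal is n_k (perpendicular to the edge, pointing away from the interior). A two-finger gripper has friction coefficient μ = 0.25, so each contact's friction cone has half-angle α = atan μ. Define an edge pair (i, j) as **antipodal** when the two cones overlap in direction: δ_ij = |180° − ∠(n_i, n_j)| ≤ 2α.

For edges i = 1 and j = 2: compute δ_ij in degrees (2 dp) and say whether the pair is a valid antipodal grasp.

α = atan 0.25 = 14.04°;  2α = 28.07°
edge 1: e_1 = (-3.21, -2.24);  n_1 = (-0.5723, +0.8201)
edge 2: e_2 = (+4.04, -2.47);  n_2 = (-0.5216, -0.8532)
∠(n_1, n_2) = 113.65°
δ = |180° − 113.65°| = 66.35°
66.35° > 2α = 28.07°  →  invalid

δ = 66.35°, invalid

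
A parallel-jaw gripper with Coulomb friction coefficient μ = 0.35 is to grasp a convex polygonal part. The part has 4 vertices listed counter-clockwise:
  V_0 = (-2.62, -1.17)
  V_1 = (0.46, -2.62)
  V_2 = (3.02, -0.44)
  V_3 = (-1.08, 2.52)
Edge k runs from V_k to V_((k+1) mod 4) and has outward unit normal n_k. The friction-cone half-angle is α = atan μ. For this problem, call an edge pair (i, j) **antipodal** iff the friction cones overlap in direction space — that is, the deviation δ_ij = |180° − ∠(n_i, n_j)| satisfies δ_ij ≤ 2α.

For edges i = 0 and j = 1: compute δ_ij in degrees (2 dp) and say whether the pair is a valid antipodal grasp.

δ = 114.37°, invalid

α = atan 0.35 = 19.29°;  2α = 38.58°
edge 0: e_0 = (+3.08, -1.45);  n_0 = (-0.4259, -0.9048)
edge 1: e_1 = (+2.56, +2.18);  n_1 = (+0.6483, -0.7614)
∠(n_0, n_1) = 65.63°
δ = |180° − 65.63°| = 114.37°
114.37° > 2α = 38.58°  →  invalid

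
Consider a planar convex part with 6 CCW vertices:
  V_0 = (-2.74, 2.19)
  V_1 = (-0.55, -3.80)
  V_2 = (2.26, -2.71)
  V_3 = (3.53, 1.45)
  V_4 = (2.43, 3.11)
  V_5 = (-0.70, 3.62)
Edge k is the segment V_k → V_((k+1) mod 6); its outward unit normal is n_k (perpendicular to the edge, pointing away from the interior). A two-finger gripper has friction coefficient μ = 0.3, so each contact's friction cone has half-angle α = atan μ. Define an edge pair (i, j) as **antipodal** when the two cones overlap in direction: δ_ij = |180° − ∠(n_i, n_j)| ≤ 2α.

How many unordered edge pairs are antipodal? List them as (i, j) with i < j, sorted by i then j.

count = 3; pairs: (0,3), (1,4), (1,5)

α = atan 0.3 = 16.70°;  2α = 33.40°
n_0 = (-0.9392, -0.3434)
n_1 = (+0.3616, -0.9323)
n_2 = (+0.9564, -0.2920)
n_3 = (+0.8336, +0.5524)
n_4 = (+0.1608, +0.9870)
n_5 = (-0.5740, +0.8189)
  (0,1): δ = 88.88°  ·
  (0,2): δ = 37.06°  ·
  (0,3): δ = 13.45°  ✓
  (0,4): δ = 60.66°  ·
  (0,5): δ = 104.95°  ·
  (1,2): δ = 128.18°  ·
  (1,3): δ = 77.67°  ·
  (1,4): δ = 30.46°  ✓
  (1,5): δ = 13.83°  ✓
  (2,3): δ = 129.49°  ·
  (2,4): δ = 82.28°  ·
  (2,5): δ = 37.99°  ·
  (3,4): δ = 132.78°  ·
  (3,5): δ = 88.50°  ·
  (4,5): δ = 135.72°  ·
antipodal pairs: 3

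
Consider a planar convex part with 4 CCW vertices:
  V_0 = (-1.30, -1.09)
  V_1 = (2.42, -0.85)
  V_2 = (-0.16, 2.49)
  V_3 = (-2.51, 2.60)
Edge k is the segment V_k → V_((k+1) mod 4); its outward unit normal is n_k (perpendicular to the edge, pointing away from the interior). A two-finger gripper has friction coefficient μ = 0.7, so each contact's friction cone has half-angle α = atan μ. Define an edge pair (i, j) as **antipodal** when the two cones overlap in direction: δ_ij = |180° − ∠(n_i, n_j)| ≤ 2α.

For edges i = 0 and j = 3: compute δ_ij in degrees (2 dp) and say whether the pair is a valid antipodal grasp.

α = atan 0.7 = 34.99°;  2α = 69.98°
edge 0: e_0 = (+3.72, +0.24);  n_0 = (+0.0644, -0.9979)
edge 3: e_3 = (+1.21, -3.69);  n_3 = (-0.9502, -0.3116)
∠(n_0, n_3) = 75.54°
δ = |180° − 75.54°| = 104.46°
104.46° > 2α = 69.98°  →  invalid

δ = 104.46°, invalid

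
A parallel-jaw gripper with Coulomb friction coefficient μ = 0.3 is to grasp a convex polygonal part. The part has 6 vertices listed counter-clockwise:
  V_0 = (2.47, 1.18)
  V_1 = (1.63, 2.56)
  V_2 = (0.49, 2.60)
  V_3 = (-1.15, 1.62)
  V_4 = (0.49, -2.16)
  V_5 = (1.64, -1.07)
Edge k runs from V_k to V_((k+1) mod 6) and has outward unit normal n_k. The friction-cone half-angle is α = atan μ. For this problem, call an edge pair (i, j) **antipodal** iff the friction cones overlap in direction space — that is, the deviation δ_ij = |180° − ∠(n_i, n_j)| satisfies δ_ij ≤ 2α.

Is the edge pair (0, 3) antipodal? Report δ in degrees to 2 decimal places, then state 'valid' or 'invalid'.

δ = 7.87°, valid

α = atan 0.3 = 16.70°;  2α = 33.40°
edge 0: e_0 = (-0.84, +1.38);  n_0 = (+0.8542, +0.5199)
edge 3: e_3 = (+1.64, -3.78);  n_3 = (-0.9174, -0.3980)
∠(n_0, n_3) = 172.13°
δ = |180° − 172.13°| = 7.87°
7.87° ≤ 2α = 33.40°  →  valid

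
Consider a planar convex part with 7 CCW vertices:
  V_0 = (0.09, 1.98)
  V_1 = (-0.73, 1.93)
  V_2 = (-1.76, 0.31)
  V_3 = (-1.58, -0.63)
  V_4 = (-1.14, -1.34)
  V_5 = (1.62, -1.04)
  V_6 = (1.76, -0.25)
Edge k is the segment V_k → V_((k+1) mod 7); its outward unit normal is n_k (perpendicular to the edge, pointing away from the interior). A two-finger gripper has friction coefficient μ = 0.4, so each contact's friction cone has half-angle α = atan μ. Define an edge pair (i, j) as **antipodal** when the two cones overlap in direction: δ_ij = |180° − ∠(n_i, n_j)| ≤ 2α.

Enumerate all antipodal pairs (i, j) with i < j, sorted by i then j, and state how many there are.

count = 6; pairs: (0,4), (1,5), (2,5), (2,6), (3,5), (3,6)

α = atan 0.4 = 21.80°;  2α = 43.60°
n_0 = (-0.0609, +0.9981)
n_1 = (-0.8439, +0.5365)
n_2 = (-0.9822, -0.1881)
n_3 = (-0.8500, -0.5268)
n_4 = (+0.1081, -0.9941)
n_5 = (+0.9847, -0.1745)
n_6 = (+0.8004, +0.5994)
  (0,1): δ = 125.94°  ·
  (0,2): δ = 82.65°  ·
  (0,3): δ = 61.70°  ·
  (0,4): δ = 2.71°  ✓
  (0,5): δ = 76.46°  ·
  (0,6): δ = 123.34°  ·
  (1,2): δ = 136.71°  ·
  (1,3): δ = 115.76°  ·
  (1,4): δ = 51.35°  ·
  (1,5): δ = 22.40°  ✓
  (1,6): δ = 69.28°  ·
  (2,3): δ = 159.05°  ·
  (2,4): δ = 94.64°  ·
  (2,5): δ = 20.89°  ✓
  (2,6): δ = 25.99°  ✓
  (3,4): δ = 115.58°  ·
  (3,5): δ = 41.84°  ✓
  (3,6): δ = 5.04°  ✓
  (4,5): δ = 106.25°  ·
  (4,6): δ = 59.37°  ·
  (5,6): δ = 133.12°  ·
antipodal pairs: 6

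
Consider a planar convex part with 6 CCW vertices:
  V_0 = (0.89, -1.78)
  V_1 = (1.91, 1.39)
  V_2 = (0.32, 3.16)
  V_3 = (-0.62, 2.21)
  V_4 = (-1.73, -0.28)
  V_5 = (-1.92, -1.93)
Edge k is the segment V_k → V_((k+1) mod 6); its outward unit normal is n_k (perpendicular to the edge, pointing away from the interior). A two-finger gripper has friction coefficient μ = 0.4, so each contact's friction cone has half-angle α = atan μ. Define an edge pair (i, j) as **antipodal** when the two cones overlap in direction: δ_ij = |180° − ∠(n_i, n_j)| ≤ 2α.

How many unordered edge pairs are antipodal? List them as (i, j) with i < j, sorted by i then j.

count = 4; pairs: (0,2), (0,3), (0,4), (2,5)

α = atan 0.4 = 21.80°;  2α = 43.60°
n_0 = (+0.9519, -0.3063)
n_1 = (+0.7439, +0.6683)
n_2 = (-0.7108, +0.7034)
n_3 = (-0.9134, +0.4072)
n_4 = (-0.9934, +0.1144)
n_5 = (+0.0533, -0.9986)
  (0,1): δ = 120.23°  ·
  (0,2): δ = 26.86°  ✓
  (0,3): δ = 6.19°  ✓
  (0,4): δ = 11.27°  ✓
  (0,5): δ = 110.89°  ·
  (1,2): δ = 86.63°  ·
  (1,3): δ = 65.96°  ·
  (1,4): δ = 48.50°  ·
  (1,5): δ = 51.12°  ·
  (2,3): δ = 159.33°  ·
  (2,4): δ = 141.87°  ·
  (2,5): δ = 42.25°  ✓
  (3,4): δ = 162.54°  ·
  (3,5): δ = 62.92°  ·
  (4,5): δ = 80.38°  ·
antipodal pairs: 4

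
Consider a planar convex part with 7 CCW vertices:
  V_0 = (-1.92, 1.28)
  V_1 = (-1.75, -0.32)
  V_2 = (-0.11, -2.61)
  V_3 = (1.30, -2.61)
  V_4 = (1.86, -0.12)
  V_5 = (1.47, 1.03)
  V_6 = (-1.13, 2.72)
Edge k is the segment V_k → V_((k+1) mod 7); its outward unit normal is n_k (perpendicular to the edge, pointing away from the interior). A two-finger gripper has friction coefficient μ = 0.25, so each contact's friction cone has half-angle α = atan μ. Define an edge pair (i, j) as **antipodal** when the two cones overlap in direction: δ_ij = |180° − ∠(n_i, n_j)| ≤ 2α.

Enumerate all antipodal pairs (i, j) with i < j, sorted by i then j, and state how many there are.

count = 5; pairs: (0,3), (0,4), (1,4), (1,5), (3,6)

α = atan 0.25 = 14.04°;  2α = 28.07°
n_0 = (-0.9944, -0.1057)
n_1 = (-0.8130, -0.5822)
n_2 = (+0.0000, -1.0000)
n_3 = (+0.9756, -0.2194)
n_4 = (+0.9470, +0.3212)
n_5 = (+0.5450, +0.8384)
n_6 = (-0.8767, +0.4810)
  (0,1): δ = 150.46°  ·
  (0,2): δ = 96.06°  ·
  (0,3): δ = 18.74°  ✓
  (0,4): δ = 12.67°  ✓
  (0,5): δ = 50.91°  ·
  (0,6): δ = 145.19°  ·
  (1,2): δ = 125.61°  ·
  (1,3): δ = 48.28°  ·
  (1,4): δ = 16.88°  ✓
  (1,5): δ = 21.37°  ✓
  (1,6): δ = 115.64°  ·
  (2,3): δ = 102.67°  ·
  (2,4): δ = 71.27°  ·
  (2,5): δ = 33.02°  ·
  (2,6): δ = 61.25°  ·
  (3,4): δ = 148.59°  ·
  (3,5): δ = 110.35°  ·
  (3,6): δ = 16.07°  ✓
  (4,5): δ = 141.76°  ·
  (4,6): δ = 47.48°  ·
  (5,6): δ = 85.73°  ·
antipodal pairs: 5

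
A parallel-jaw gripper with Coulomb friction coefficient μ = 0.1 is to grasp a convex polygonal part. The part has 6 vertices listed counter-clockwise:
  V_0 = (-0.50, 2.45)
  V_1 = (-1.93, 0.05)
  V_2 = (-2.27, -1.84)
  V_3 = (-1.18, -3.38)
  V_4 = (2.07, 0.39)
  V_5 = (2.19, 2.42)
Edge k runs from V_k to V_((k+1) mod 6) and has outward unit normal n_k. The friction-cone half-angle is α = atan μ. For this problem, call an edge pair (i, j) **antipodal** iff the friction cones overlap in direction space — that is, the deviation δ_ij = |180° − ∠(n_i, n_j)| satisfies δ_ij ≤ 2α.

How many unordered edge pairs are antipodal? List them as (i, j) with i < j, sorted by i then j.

α = atan 0.1 = 5.71°;  2α = 11.42°
n_0 = (-0.8591, +0.5119)
n_1 = (-0.9842, +0.1771)
n_2 = (-0.8162, -0.5777)
n_3 = (+0.7574, -0.6529)
n_4 = (+0.9983, -0.0590)
n_5 = (+0.0112, +0.9999)
  (0,1): δ = 159.41°  ·
  (0,2): δ = 113.92°  ·
  (0,3): δ = 9.98°  ✓
  (0,4): δ = 27.40°  ·
  (0,5): δ = 120.15°  ·
  (1,2): δ = 134.51°  ·
  (1,3): δ = 30.57°  ·
  (1,4): δ = 6.82°  ✓
  (1,5): δ = 99.56°  ·
  (2,3): δ = 76.05°  ·
  (2,4): δ = 38.67°  ·
  (2,5): δ = 54.07°  ·
  (3,4): δ = 142.62°  ·
  (3,5): δ = 49.88°  ·
  (4,5): δ = 87.26°  ·
antipodal pairs: 2

count = 2; pairs: (0,3), (1,4)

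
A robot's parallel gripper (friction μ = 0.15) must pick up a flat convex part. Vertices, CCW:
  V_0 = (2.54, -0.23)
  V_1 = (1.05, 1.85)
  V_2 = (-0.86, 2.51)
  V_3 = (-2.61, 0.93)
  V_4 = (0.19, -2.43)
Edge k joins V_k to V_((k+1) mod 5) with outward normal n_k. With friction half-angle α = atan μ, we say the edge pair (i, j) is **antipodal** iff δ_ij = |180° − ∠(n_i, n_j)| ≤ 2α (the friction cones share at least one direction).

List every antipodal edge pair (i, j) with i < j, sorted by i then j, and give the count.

count = 2; pairs: (0,3), (2,4)

α = atan 0.15 = 8.53°;  2α = 17.06°
n_0 = (+0.8129, +0.5823)
n_1 = (+0.3266, +0.9452)
n_2 = (-0.6701, +0.7422)
n_3 = (-0.7682, -0.6402)
n_4 = (+0.6834, -0.7300)
  (0,1): δ = 144.68°  ·
  (0,2): δ = 83.54°  ·
  (0,3): δ = 4.19°  ✓
  (0,4): δ = 97.50°  ·
  (1,2): δ = 118.86°  ·
  (1,3): δ = 31.13°  ·
  (1,4): δ = 62.17°  ·
  (2,3): δ = 92.27°  ·
  (2,4): δ = 1.03°  ✓
  (3,4): δ = 86.69°  ·
antipodal pairs: 2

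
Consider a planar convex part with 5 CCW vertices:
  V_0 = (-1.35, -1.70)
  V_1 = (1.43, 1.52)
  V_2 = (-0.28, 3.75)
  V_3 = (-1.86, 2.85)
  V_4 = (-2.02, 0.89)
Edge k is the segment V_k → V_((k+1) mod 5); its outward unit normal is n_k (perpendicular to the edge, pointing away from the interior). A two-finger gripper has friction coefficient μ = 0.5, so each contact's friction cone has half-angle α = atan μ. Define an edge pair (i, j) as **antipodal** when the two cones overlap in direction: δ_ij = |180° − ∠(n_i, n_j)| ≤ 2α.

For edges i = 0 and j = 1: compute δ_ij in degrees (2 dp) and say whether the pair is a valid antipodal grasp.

δ = 101.71°, invalid

α = atan 0.5 = 26.57°;  2α = 53.13°
edge 0: e_0 = (+2.78, +3.22);  n_0 = (+0.7569, -0.6535)
edge 1: e_1 = (-1.71, +2.23);  n_1 = (+0.7935, +0.6085)
∠(n_0, n_1) = 78.29°
δ = |180° − 78.29°| = 101.71°
101.71° > 2α = 53.13°  →  invalid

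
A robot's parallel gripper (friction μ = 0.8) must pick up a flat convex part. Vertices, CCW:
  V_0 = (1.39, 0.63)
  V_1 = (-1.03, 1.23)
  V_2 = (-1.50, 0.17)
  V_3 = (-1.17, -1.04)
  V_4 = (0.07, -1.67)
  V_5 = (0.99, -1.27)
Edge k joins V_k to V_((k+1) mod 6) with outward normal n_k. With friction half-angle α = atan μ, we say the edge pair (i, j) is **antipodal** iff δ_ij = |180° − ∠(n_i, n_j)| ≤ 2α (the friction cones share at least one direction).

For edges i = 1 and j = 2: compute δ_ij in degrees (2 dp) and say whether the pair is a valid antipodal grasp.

α = atan 0.8 = 38.66°;  2α = 77.32°
edge 1: e_1 = (-0.47, -1.06);  n_1 = (-0.9142, +0.4053)
edge 2: e_2 = (+0.33, -1.21);  n_2 = (-0.9648, -0.2631)
∠(n_1, n_2) = 39.17°
δ = |180° − 39.17°| = 140.83°
140.83° > 2α = 77.32°  →  invalid

δ = 140.83°, invalid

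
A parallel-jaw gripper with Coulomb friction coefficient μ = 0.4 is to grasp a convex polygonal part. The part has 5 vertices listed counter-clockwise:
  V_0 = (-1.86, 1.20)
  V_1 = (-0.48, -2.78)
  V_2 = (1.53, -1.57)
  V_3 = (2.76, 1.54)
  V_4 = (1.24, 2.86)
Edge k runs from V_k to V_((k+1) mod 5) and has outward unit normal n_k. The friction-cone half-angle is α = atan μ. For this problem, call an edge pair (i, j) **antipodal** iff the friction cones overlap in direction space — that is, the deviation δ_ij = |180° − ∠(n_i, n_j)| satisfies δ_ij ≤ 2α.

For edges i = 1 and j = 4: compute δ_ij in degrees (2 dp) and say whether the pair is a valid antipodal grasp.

α = atan 0.4 = 21.80°;  2α = 43.60°
edge 1: e_1 = (+2.01, +1.21);  n_1 = (+0.5157, -0.8567)
edge 4: e_4 = (-3.10, -1.66);  n_4 = (-0.4721, +0.8816)
∠(n_1, n_4) = 177.12°
δ = |180° − 177.12°| = 2.88°
2.88° ≤ 2α = 43.60°  →  valid

δ = 2.88°, valid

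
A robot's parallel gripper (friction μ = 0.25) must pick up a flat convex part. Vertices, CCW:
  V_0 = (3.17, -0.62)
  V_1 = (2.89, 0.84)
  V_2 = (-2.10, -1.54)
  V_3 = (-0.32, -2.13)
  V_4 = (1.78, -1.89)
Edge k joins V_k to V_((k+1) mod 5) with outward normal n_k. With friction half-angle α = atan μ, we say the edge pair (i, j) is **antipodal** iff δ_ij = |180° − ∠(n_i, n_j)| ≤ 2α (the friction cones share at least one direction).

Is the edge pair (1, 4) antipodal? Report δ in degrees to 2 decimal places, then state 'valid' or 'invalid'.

δ = 16.92°, valid

α = atan 0.25 = 14.04°;  2α = 28.07°
edge 1: e_1 = (-4.99, -2.38);  n_1 = (-0.4305, +0.9026)
edge 4: e_4 = (+1.39, +1.27);  n_4 = (+0.6745, -0.7383)
∠(n_1, n_4) = 163.08°
δ = |180° − 163.08°| = 16.92°
16.92° ≤ 2α = 28.07°  →  valid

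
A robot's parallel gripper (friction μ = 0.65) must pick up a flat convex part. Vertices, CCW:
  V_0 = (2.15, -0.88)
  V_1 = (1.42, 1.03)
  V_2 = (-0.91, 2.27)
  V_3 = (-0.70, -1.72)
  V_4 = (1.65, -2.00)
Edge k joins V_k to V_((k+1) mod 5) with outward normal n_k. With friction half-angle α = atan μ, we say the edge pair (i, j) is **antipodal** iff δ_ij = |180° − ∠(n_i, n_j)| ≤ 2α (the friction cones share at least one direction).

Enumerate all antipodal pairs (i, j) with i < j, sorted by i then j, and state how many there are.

count = 5; pairs: (0,2), (0,3), (1,2), (1,3), (2,4)

α = atan 0.65 = 33.02°;  2α = 66.05°
n_0 = (+0.9341, +0.3570)
n_1 = (+0.4698, +0.8828)
n_2 = (-0.9986, -0.0526)
n_3 = (-0.1183, -0.9930)
n_4 = (+0.9131, -0.4077)
  (0,1): δ = 138.94°  ·
  (0,2): δ = 17.90°  ✓
  (0,3): δ = 62.29°  ✓
  (0,4): δ = 135.03°  ·
  (1,2): δ = 58.97°  ✓
  (1,3): δ = 21.23°  ✓
  (1,4): δ = 93.96°  ·
  (2,3): δ = 99.81°  ·
  (2,4): δ = 27.07°  ✓
  (3,4): δ = 107.26°  ·
antipodal pairs: 5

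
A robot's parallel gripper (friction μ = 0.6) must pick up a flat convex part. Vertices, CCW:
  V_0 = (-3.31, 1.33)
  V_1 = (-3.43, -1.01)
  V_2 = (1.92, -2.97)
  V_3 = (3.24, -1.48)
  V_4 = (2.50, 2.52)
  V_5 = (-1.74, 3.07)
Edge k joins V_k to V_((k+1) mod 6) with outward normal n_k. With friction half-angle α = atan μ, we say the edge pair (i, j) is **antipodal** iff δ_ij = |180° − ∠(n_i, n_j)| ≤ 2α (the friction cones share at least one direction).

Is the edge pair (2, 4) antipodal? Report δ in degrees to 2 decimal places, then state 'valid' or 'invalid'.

α = atan 0.6 = 30.96°;  2α = 61.93°
edge 2: e_2 = (+1.32, +1.49);  n_2 = (+0.7485, -0.6631)
edge 4: e_4 = (-4.24, +0.55);  n_4 = (+0.1286, +0.9917)
∠(n_2, n_4) = 124.15°
δ = |180° − 124.15°| = 55.85°
55.85° ≤ 2α = 61.93°  →  valid

δ = 55.85°, valid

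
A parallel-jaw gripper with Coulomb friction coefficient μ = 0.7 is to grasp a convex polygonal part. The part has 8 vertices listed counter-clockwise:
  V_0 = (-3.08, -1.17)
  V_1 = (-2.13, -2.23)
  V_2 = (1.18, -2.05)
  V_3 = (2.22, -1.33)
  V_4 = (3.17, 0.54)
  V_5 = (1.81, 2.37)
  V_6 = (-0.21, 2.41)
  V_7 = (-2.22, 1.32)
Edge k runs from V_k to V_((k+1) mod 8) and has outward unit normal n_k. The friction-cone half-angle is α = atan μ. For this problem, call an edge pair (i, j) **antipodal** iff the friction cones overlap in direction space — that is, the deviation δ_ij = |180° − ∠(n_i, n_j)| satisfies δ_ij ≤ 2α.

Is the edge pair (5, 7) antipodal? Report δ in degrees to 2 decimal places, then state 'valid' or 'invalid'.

δ = 107.92°, invalid

α = atan 0.7 = 34.99°;  2α = 69.98°
edge 5: e_5 = (-2.02, +0.04);  n_5 = (+0.0198, +0.9998)
edge 7: e_7 = (-0.86, -2.49);  n_7 = (-0.9452, +0.3265)
∠(n_5, n_7) = 72.08°
δ = |180° − 72.08°| = 107.92°
107.92° > 2α = 69.98°  →  invalid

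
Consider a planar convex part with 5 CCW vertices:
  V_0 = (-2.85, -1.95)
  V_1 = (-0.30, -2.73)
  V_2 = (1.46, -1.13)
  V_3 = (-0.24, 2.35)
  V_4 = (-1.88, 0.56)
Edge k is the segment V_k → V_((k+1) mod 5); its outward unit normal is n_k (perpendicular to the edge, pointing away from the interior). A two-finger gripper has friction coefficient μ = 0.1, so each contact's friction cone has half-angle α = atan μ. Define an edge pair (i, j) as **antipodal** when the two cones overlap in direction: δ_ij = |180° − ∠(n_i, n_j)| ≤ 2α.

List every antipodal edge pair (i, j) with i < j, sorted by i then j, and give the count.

count = 1; pairs: (1,3)

α = atan 0.1 = 5.71°;  2α = 11.42°
n_0 = (-0.2925, -0.9563)
n_1 = (+0.6727, -0.7399)
n_2 = (+0.8985, +0.4389)
n_3 = (-0.7373, +0.6755)
n_4 = (-0.9328, +0.3605)
  (0,1): δ = 120.72°  ·
  (0,2): δ = 46.96°  ·
  (0,3): δ = 64.51°  ·
  (0,4): δ = 85.88°  ·
  (1,2): δ = 106.24°  ·
  (1,3): δ = 5.23°  ✓
  (1,4): δ = 26.60°  ·
  (2,3): δ = 68.53°  ·
  (2,4): δ = 47.17°  ·
  (3,4): δ = 158.63°  ·
antipodal pairs: 1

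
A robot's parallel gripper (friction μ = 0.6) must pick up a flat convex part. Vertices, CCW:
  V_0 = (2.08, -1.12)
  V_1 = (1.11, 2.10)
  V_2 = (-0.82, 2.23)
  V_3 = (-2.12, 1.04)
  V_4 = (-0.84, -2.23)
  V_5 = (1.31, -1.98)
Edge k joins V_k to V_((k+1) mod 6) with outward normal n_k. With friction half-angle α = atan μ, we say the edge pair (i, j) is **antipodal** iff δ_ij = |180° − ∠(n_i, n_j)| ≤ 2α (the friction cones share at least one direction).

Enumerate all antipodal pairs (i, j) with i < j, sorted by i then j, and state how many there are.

α = atan 0.6 = 30.96°;  2α = 61.93°
n_0 = (+0.9575, +0.2884)
n_1 = (+0.0672, +0.9977)
n_2 = (-0.6752, +0.7376)
n_3 = (-0.9312, -0.3645)
n_4 = (+0.1155, -0.9933)
n_5 = (+0.7450, -0.6670)
  (0,1): δ = 110.62°  ·
  (0,2): δ = 64.29°  ·
  (0,3): δ = 4.61°  ✓
  (0,4): δ = 79.87°  ·
  (0,5): δ = 121.40°  ·
  (1,2): δ = 133.68°  ·
  (1,3): δ = 64.77°  ·
  (1,4): δ = 10.49°  ✓
  (1,5): δ = 52.01°  ✓
  (2,3): δ = 111.09°  ·
  (2,4): δ = 35.84°  ✓
  (2,5): δ = 5.69°  ✓
  (3,4): δ = 104.74°  ·
  (3,5): δ = 63.22°  ·
  (4,5): δ = 138.47°  ·
antipodal pairs: 5

count = 5; pairs: (0,3), (1,4), (1,5), (2,4), (2,5)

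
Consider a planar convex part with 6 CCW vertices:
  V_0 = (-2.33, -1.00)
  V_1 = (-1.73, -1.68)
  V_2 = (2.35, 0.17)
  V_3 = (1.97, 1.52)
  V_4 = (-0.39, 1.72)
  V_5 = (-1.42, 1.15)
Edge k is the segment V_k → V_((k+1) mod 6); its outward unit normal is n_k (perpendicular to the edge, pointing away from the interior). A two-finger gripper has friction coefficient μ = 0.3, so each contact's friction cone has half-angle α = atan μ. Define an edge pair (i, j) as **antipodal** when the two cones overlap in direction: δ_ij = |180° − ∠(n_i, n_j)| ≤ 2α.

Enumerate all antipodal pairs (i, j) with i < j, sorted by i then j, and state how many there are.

α = atan 0.3 = 16.70°;  2α = 33.40°
n_0 = (-0.7498, -0.6616)
n_1 = (+0.4130, -0.9107)
n_2 = (+0.9626, +0.2710)
n_3 = (+0.0844, +0.9964)
n_4 = (-0.4842, +0.8750)
n_5 = (-0.9209, +0.3898)
  (0,1): δ = 107.03°  ·
  (0,2): δ = 25.70°  ✓
  (0,3): δ = 43.73°  ·
  (0,4): δ = 77.54°  ·
  (0,5): δ = 115.64°  ·
  (1,2): δ = 98.67°  ·
  (1,3): δ = 29.24°  ✓
  (1,4): δ = 4.57°  ✓
  (1,5): δ = 42.67°  ·
  (2,3): δ = 110.56°  ·
  (2,4): δ = 76.76°  ·
  (2,5): δ = 38.66°  ·
  (3,4): δ = 146.20°  ·
  (3,5): δ = 108.10°  ·
  (4,5): δ = 141.90°  ·
antipodal pairs: 3

count = 3; pairs: (0,2), (1,3), (1,4)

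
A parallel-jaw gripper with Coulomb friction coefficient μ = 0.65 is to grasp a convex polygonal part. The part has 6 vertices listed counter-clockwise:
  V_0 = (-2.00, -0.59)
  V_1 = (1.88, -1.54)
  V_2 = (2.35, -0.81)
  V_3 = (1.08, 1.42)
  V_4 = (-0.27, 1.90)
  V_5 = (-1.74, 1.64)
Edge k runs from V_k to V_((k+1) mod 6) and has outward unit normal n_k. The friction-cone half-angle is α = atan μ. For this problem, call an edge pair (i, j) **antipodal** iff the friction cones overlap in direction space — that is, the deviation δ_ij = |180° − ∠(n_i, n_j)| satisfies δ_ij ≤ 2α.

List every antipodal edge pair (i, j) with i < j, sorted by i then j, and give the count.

count = 6; pairs: (0,2), (0,3), (0,4), (1,4), (1,5), (2,5)

α = atan 0.65 = 33.02°;  2α = 66.05°
n_0 = (-0.2378, -0.9713)
n_1 = (+0.8408, -0.5413)
n_2 = (+0.8690, +0.4949)
n_3 = (+0.3350, +0.9422)
n_4 = (-0.1742, +0.9847)
n_5 = (-0.9933, +0.1158)
  (0,1): δ = 109.02°  ·
  (0,2): δ = 46.58°  ✓
  (0,3): δ = 5.82°  ✓
  (0,4): δ = 23.79°  ✓
  (0,5): δ = 97.11°  ·
  (1,2): δ = 117.56°  ·
  (1,3): δ = 76.80°  ·
  (1,4): δ = 47.19°  ✓
  (1,5): δ = 26.12°  ✓
  (2,3): δ = 139.23°  ·
  (2,4): δ = 109.63°  ·
  (2,5): δ = 36.31°  ✓
  (3,4): δ = 150.40°  ·
  (3,5): δ = 77.08°  ·
  (4,5): δ = 106.68°  ·
antipodal pairs: 6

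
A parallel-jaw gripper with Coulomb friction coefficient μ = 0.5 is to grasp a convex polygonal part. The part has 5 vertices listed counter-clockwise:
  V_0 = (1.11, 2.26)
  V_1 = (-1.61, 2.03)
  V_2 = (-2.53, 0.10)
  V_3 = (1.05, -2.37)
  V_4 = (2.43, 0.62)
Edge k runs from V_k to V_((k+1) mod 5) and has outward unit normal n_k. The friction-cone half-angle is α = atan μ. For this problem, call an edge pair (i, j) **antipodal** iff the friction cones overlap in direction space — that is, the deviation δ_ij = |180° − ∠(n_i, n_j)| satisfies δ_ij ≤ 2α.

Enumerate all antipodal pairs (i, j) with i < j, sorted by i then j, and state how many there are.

α = atan 0.5 = 26.57°;  2α = 53.13°
n_0 = (-0.0843, +0.9964)
n_1 = (-0.9027, +0.4303)
n_2 = (-0.5679, -0.8231)
n_3 = (+0.9080, -0.4191)
n_4 = (+0.7790, +0.6270)
  (0,1): δ = 120.32°  ·
  (0,2): δ = 39.44°  ✓
  (0,3): δ = 60.39°  ·
  (0,4): δ = 124.00°  ·
  (1,2): δ = 99.12°  ·
  (1,3): δ = 0.71°  ✓
  (1,4): δ = 64.32°  ·
  (2,3): δ = 80.17°  ·
  (2,4): δ = 16.57°  ✓
  (3,4): δ = 116.40°  ·
antipodal pairs: 3

count = 3; pairs: (0,2), (1,3), (2,4)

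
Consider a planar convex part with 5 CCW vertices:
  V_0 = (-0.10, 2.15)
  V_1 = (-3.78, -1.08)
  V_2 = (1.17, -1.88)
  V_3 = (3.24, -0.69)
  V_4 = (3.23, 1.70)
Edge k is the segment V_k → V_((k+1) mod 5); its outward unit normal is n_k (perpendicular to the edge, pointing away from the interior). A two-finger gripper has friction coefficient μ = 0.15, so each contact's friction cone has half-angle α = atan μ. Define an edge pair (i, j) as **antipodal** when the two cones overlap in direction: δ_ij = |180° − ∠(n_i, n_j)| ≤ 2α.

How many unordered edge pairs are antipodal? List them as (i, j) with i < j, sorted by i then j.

count = 2; pairs: (0,2), (1,4)

α = atan 0.15 = 8.53°;  2α = 17.06°
n_0 = (-0.6597, +0.7516)
n_1 = (-0.1595, -0.9872)
n_2 = (+0.4984, -0.8670)
n_3 = (+1.0000, +0.0042)
n_4 = (+0.1339, +0.9910)
  (0,1): δ = 50.45°  ·
  (0,2): δ = 11.38°  ✓
  (0,3): δ = 48.97°  ·
  (0,4): δ = 131.03°  ·
  (1,2): δ = 140.93°  ·
  (1,3): δ = 80.58°  ·
  (1,4): δ = 1.48°  ✓
  (2,3): δ = 119.65°  ·
  (2,4): δ = 37.59°  ·
  (3,4): δ = 97.94°  ·
antipodal pairs: 2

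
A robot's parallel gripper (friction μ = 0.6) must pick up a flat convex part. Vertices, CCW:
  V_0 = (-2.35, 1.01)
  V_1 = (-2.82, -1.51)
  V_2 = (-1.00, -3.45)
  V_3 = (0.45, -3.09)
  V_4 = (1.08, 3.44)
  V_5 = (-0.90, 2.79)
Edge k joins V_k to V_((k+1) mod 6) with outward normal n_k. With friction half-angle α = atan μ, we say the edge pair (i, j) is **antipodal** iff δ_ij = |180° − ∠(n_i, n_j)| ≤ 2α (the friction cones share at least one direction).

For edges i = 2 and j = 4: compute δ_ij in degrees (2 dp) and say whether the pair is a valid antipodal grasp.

α = atan 0.6 = 30.96°;  2α = 61.93°
edge 2: e_2 = (+1.45, +0.36);  n_2 = (+0.2410, -0.9705)
edge 4: e_4 = (-1.98, -0.65);  n_4 = (-0.3119, +0.9501)
∠(n_2, n_4) = 175.77°
δ = |180° − 175.77°| = 4.23°
4.23° ≤ 2α = 61.93°  →  valid

δ = 4.23°, valid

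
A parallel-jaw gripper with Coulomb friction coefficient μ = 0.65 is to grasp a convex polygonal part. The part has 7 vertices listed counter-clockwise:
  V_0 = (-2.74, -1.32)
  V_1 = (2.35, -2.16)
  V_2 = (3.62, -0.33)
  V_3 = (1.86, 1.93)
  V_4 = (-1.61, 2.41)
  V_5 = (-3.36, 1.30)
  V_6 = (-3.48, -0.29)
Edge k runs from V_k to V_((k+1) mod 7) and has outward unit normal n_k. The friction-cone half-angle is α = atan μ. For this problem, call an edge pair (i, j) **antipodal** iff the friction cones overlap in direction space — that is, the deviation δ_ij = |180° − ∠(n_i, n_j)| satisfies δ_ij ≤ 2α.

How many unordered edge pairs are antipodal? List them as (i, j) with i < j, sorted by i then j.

α = atan 0.65 = 33.02°;  2α = 66.05°
n_0 = (-0.1628, -0.9867)
n_1 = (+0.8215, -0.5701)
n_2 = (+0.7890, +0.6144)
n_3 = (+0.1370, +0.9906)
n_4 = (-0.5356, +0.8445)
n_5 = (-0.9972, +0.0753)
n_6 = (-0.8121, -0.5835)
  (0,1): δ = 115.39°  ·
  (0,2): δ = 42.72°  ✓
  (0,3): δ = 1.50°  ✓
  (0,4): δ = 41.76°  ✓
  (0,5): δ = 95.06°  ·
  (0,6): δ = 135.07°  ·
  (1,2): δ = 107.33°  ·
  (1,3): δ = 63.12°  ✓
  (1,4): δ = 22.85°  ✓
  (1,5): δ = 30.44°  ✓
  (1,6): δ = 70.46°  ·
  (2,3): δ = 135.79°  ·
  (2,4): δ = 95.52°  ·
  (2,5): δ = 42.23°  ✓
  (2,6): δ = 2.21°  ✓
  (3,4): δ = 139.74°  ·
  (3,5): δ = 86.44°  ·
  (3,6): δ = 46.43°  ✓
  (4,5): δ = 126.70°  ·
  (4,6): δ = 86.69°  ·
  (5,6): δ = 139.99°  ·
antipodal pairs: 9

count = 9; pairs: (0,2), (0,3), (0,4), (1,3), (1,4), (1,5), (2,5), (2,6), (3,6)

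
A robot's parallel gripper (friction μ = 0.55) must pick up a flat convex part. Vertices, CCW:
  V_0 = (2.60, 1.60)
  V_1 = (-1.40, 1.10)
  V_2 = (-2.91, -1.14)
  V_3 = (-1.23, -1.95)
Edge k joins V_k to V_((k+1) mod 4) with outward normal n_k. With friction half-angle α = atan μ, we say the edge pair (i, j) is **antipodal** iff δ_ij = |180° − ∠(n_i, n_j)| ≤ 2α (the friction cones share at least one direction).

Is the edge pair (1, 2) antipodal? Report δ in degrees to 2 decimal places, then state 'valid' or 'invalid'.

δ = 81.76°, invalid

α = atan 0.55 = 28.81°;  2α = 57.62°
edge 1: e_1 = (-1.51, -2.24);  n_1 = (-0.8292, +0.5590)
edge 2: e_2 = (+1.68, -0.81);  n_2 = (-0.4343, -0.9008)
∠(n_1, n_2) = 98.24°
δ = |180° − 98.24°| = 81.76°
81.76° > 2α = 57.62°  →  invalid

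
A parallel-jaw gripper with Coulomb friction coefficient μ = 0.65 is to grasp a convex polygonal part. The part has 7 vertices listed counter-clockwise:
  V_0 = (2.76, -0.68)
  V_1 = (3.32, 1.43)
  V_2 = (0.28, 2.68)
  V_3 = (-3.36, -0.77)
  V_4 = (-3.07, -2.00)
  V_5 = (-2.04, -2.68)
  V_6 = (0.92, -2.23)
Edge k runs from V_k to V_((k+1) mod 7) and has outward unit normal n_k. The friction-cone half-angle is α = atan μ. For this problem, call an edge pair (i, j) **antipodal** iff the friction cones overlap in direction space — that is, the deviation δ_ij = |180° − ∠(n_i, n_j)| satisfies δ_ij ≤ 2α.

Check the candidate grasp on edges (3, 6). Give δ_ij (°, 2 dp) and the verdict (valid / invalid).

δ = 63.16°, valid

α = atan 0.65 = 33.02°;  2α = 66.05°
edge 3: e_3 = (+0.29, -1.23);  n_3 = (-0.9733, -0.2295)
edge 6: e_6 = (+1.84, +1.55);  n_6 = (+0.6443, -0.7648)
∠(n_3, n_6) = 116.84°
δ = |180° − 116.84°| = 63.16°
63.16° ≤ 2α = 66.05°  →  valid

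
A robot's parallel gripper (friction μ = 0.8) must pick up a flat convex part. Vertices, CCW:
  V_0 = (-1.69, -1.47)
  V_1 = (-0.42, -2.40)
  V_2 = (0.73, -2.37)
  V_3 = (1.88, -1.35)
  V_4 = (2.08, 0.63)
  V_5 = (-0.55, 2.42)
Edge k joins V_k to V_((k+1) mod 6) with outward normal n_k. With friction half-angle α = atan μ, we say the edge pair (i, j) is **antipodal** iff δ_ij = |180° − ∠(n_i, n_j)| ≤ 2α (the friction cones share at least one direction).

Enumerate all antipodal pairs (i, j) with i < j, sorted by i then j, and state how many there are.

count = 8; pairs: (0,3), (0,4), (1,4), (1,5), (2,4), (2,5), (3,5), (4,5)

α = atan 0.8 = 38.66°;  2α = 77.32°
n_0 = (-0.5908, -0.8068)
n_1 = (+0.0261, -0.9997)
n_2 = (+0.6636, -0.7481)
n_3 = (+0.9949, -0.1005)
n_4 = (+0.5627, +0.8267)
n_5 = (-0.9596, +0.2812)
  (0,1): δ = 142.29°  ·
  (0,2): δ = 102.21°  ·
  (0,3): δ = 59.55°  ✓
  (0,4): δ = 1.98°  ✓
  (0,5): δ = 109.88°  ·
  (1,2): δ = 139.92°  ·
  (1,3): δ = 97.26°  ·
  (1,4): δ = 35.73°  ✓
  (1,5): δ = 72.17°  ✓
  (2,3): δ = 137.34°  ·
  (2,4): δ = 75.81°  ✓
  (2,5): δ = 32.09°  ✓
  (3,4): δ = 118.47°  ·
  (3,5): δ = 10.57°  ✓
  (4,5): δ = 72.09°  ✓
antipodal pairs: 8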